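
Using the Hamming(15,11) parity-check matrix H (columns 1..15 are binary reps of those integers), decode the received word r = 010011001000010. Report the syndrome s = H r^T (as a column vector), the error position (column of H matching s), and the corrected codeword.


s = (0, 1, 1, 0)^T, error position = 6, corrected codeword c = 010010001000010

Compute s = H r^T mod 2 one row at a time:
  s_1 = 0 + 1 + 0 + 0 + 0 + 0 + 1 + 0 = 2 ≡ 0 (mod 2).
  s_2 = 0 + 1 + 1 + 0 + 0 + 0 + 1 + 0 = 3 ≡ 1 (mod 2).
  s_3 = 1 + 0 + 1 + 0 + 0 + 0 + 1 + 0 = 3 ≡ 1 (mod 2).
  s_4 = 0 + 0 + 1 + 0 + 1 + 0 + 0 + 0 = 2 ≡ 0 (mod 2).
s = (0, 1, 1, 0)^T — this equals column 6 of H (binary 0110), so error is at position 6.
Correct: flip bit 6 of r = 010011001000010 to get c = 010010001000010.


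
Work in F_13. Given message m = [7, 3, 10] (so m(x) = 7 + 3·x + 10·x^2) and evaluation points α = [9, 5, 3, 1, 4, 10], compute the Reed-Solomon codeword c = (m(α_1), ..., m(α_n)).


c = [12, 12, 2, 7, 10, 10]

Message polynomial: m(x) = 7 + 3·x + 10·x^2 (mod 13).
For each evaluation point α_i, compute m(α_i) mod 13:
  α_1 = 9: Horner steps 10 → 2 → 12, so m(9) = 12.
  α_2 = 5: Horner steps 10 → 1 → 12, so m(5) = 12.
  α_3 = 3: Horner steps 10 → 7 → 2, so m(3) = 2.
  α_4 = 1: Horner steps 10 → 0 → 7, so m(1) = 7.
  α_5 = 4: Horner steps 10 → 4 → 10, so m(4) = 10.
  α_6 = 10: Horner steps 10 → 12 → 10, so m(10) = 10.
Codeword c = [12, 12, 2, 7, 10, 10] ∈ F_13^6.


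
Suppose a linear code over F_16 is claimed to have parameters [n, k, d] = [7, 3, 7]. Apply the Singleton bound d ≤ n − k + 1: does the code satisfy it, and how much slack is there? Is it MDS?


Singleton RHS = n − k + 1 = 5, slack = -2, bound violated (no such code; not MDS).

Singleton bound: d ≤ n − k + 1.
Here n = 7, k = 3, so n − k + 1 = 5.
Given d = 7, check d ≤ 5: NO.
Slack = (n − k + 1) − d = -2.
The slack is negative: d = 7 exceeds n − k + 1 = 5 by 2, so the Singleton bound is violated and no linear [7, 3, 7]_16 code can exist. In particular it is not MDS (MDS requires d = n − k + 1 exactly).
Description: the claimed parameters are [7, 3, 7]_16; such a code would be impossible (violates the Singleton bound).


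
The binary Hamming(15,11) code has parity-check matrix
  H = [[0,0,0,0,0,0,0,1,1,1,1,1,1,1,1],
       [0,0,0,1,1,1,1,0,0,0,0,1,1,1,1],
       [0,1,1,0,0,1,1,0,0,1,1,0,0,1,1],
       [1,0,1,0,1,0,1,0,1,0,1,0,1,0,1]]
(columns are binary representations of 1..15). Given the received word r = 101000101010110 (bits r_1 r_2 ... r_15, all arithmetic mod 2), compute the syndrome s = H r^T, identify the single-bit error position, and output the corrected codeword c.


s = (0, 1, 0, 0)^T, error position = 4, corrected codeword c = 101100101010110

Compute s = H r^T mod 2 one row at a time:
  s_1 = 0 + 1 + 0 + 1 + 0 + 1 + 1 + 0 = 4 ≡ 0 (mod 2).
  s_2 = 0 + 0 + 0 + 1 + 0 + 1 + 1 + 0 = 3 ≡ 1 (mod 2).
  s_3 = 0 + 1 + 0 + 1 + 0 + 1 + 1 + 0 = 4 ≡ 0 (mod 2).
  s_4 = 1 + 1 + 0 + 1 + 1 + 1 + 1 + 0 = 6 ≡ 0 (mod 2).
s = (0, 1, 0, 0)^T — this equals column 4 of H (binary 0100), so error is at position 4.
Correct: flip bit 4 of r = 101000101010110 to get c = 101100101010110.


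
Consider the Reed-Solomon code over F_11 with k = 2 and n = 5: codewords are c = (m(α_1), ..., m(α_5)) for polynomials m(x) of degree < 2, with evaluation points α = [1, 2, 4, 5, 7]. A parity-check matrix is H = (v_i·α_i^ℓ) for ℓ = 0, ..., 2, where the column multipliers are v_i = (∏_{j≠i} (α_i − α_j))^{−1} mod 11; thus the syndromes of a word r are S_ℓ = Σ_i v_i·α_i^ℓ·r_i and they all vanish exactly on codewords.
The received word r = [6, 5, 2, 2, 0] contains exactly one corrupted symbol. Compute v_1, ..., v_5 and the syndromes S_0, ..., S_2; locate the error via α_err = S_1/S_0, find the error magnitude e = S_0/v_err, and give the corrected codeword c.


S = (3, 1, 4), error at position 3, error magnitude e = 10, c = [6, 5, 3, 2, 0].

Step 1: column multipliers v_i = (∏_{j≠i}(α_i − α_j))^{−1} mod 11.
  i = 1 (α = 1): (1−2)(1−4)(1−5)(1−7) = (−1)·(−3)·(−4)·(−6) = 72 ≡ 6, so v_1 = 6^{−1} = 2 (mod 11).
  i = 2 (α = 2): (2−1)(2−4)(2−5)(2−7) = 1·(−2)·(−3)·(−5) = −30 ≡ 3, so v_2 = 3^{−1} = 4 (mod 11).
  i = 3 (α = 4): (4−1)(4−2)(4−5)(4−7) = 3·2·(−1)·(−3) = 18 ≡ 7, so v_3 = 7^{−1} = 8 (mod 11).
  i = 4 (α = 5): (5−1)(5−2)(5−4)(5−7) = 4·3·1·(−2) = −24 ≡ 9, so v_4 = 9^{−1} = 5 (mod 11).
  i = 5 (α = 7): (7−1)(7−2)(7−4)(7−5) = 6·5·3·2 = 180 ≡ 4, so v_5 = 4^{−1} = 3 (mod 11).
  v = [2, 4, 8, 5, 3].
Step 2: syndromes of r = [6, 5, 2, 2, 0] (all sums mod 11).
  S_0 = Σ v_i r_i = 2·6 + 4·5 + 8·2 + 5·2 + 3·0 = 58 ≡ 3.
  S_1 = Σ v_i α_i r_i = 2·1·6 + 4·2·5 + 8·4·2 + 5·5·2 + 3·7·0 = 166 ≡ 1.
  α_i^2 mod 11 = [1, 4, 5, 3, 5].
  S_2 = Σ v_i α_i^2 r_i = 2·1·6 + 4·4·5 + 8·5·2 + 5·3·2 + 3·5·0 = 202 ≡ 4.
  S = (3, 1, 4) ≠ 0, so r is not a codeword (an error is present).
Step 3: locate the error. For a single error e at position i, S_ℓ = v_i·e·α_i^ℓ, so α_err = S_1/S_0.
  S_0^{−1} = 3^{−1} = 4 (mod 11), so α_err = 1·4 = 4 ≡ 4 = α_3. Error position i = 3.
  Consistency check: S_2/S_1 = 4·1 = 4 ≡ 4 = α_err ✓ (single-error assumption holds).
Step 4: error magnitude e = S_0/v_3 = S_0·∏_{j≠3}(α_3 − α_j) = 3·7 = 21 ≡ 10 (mod 11).
Step 5: correct position 3: c_3 = r_3 − e = 2 − 10 ≡ 3 (mod 11). Hence c = [6, 5, 3, 2, 0].
  Check: interpolating c through the α_i gives m(x) = 7 + 10·x (degree < 2) with m(α_i) = c_i for every i, so c is indeed a codeword.


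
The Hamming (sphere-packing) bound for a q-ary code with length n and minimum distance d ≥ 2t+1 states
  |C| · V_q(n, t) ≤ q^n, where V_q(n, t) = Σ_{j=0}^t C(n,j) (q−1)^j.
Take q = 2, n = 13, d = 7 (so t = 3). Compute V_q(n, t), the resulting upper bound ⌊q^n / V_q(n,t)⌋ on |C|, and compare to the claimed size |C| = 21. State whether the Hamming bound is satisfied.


V_q(n, t) = 378, q^n = 8192, Hamming bound = 21, |C| = 21 ≤ bound (satisfied).

Step 1: Compute V_q(n, t) = Σ_{j=0}^3 C(n, j) (q−1)^j.
  j = 0: C(13,0)·(1)^0 = 1·1 = 1.
  j = 1: C(13,1)·(1)^1 = 13·1 = 13.
  j = 2: C(13,2)·(1)^2 = 78·1 = 78.
  j = 3: C(13,3)·(1)^3 = 286·1 = 286.
  V_q(n, t) = 1 + 13 + 78 + 286 = 378.
Step 2: q^n = 2^13 = 8192.
Step 3: Hamming bound ⌊q^n / V_q(n,t)⌋ = ⌊8192/378⌋ = 21.
Step 4: Compare |C| = 21 to 21: satisfied.
The claimed |C| lies at the Hamming bound (tight).


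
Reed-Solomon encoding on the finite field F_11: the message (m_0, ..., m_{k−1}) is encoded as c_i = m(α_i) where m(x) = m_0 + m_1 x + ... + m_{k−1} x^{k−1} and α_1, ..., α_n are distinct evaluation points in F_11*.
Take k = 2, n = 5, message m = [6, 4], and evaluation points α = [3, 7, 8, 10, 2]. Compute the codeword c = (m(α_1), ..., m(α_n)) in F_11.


c = [7, 1, 5, 2, 3]

Message polynomial: m(x) = 6 + 4·x (mod 11).
For each evaluation point α_i, compute m(α_i) mod 11:
  α_1 = 3: Horner steps 4 → 7, so m(3) = 7.
  α_2 = 7: Horner steps 4 → 1, so m(7) = 1.
  α_3 = 8: Horner steps 4 → 5, so m(8) = 5.
  α_4 = 10: Horner steps 4 → 2, so m(10) = 2.
  α_5 = 2: Horner steps 4 → 3, so m(2) = 3.
Codeword c = [7, 1, 5, 2, 3] ∈ F_11^5.


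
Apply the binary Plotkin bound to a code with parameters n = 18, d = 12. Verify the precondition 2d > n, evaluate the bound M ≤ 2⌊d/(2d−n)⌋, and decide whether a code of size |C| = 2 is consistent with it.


Plotkin bound M ≤ 4; given |C| = 2 ≤ bound (satisfied).

Check applicability: 2d = 24, n = 18.
2d − n = 6 > 0, so Plotkin applies.
Compute d/(2d−n) = 12/6 ≈ 2.0000.
⌊d/(2d−n)⌋ = 2.
Plotkin bound: M ≤ 2·2 = 4.
Given |C| = 2, check: satisfied.
This |C| is below the Plotkin bound.


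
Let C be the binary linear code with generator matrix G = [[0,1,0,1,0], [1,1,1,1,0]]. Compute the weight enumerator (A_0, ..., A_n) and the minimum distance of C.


Weight distribution: A_0 = 1, A_2 = 2, A_4 = 1. Minimum distance d = 2.

Enumerate all 2^2 = 4 messages m ∈ F_2^2.
For each, compute codeword c = mG in F_2^5, then tally its weight.
  m = 00 → c = 00000, weight = 0.
  m = 10 → c = 01010, weight = 2.
  m = 01 → c = 11110, weight = 4.
  m = 11 → c = 10100, weight = 2.
Tally weights:
  weight 0: 1 codewords.
  weight 2: 2 codewords.
  weight 4: 1 codewords.
Minimum distance d = smallest w > 0 with A_w > 0 = 2.
Sanity: Σ A_w = 4 = 2^2 = 4 ✓.


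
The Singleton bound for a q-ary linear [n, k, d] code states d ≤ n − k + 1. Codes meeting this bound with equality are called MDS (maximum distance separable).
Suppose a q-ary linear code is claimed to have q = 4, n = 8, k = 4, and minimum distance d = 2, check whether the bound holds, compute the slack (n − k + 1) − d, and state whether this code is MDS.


Singleton RHS = n − k + 1 = 5, slack = 3, bound satisfied, not MDS.

Singleton bound: d ≤ n − k + 1.
Here n = 8, k = 4, so n − k + 1 = 5.
Given d = 2, check d ≤ 5: YES.
Slack = (n − k + 1) − d = 3.
The code is NOT MDS (slack = 3 > 0).
Description: the claimed parameters are [8, 4, 2]_4; such a code would be non-MDS.


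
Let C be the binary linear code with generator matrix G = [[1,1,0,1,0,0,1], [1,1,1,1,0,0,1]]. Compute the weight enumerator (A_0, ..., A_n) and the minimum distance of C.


Weight distribution: A_0 = 1, A_1 = 1, A_4 = 1, A_5 = 1. Minimum distance d = 1.

Enumerate all 2^2 = 4 messages m ∈ F_2^2.
For each, compute codeword c = mG in F_2^7, then tally its weight.
  m = 00 → c = 0000000, weight = 0.
  m = 10 → c = 1101001, weight = 4.
  m = 01 → c = 1111001, weight = 5.
  m = 11 → c = 0010000, weight = 1.
Tally weights:
  weight 0: 1 codewords.
  weight 1: 1 codewords.
  weight 4: 1 codewords.
  weight 5: 1 codewords.
Minimum distance d = smallest w > 0 with A_w > 0 = 1.
Sanity: Σ A_w = 4 = 2^2 = 4 ✓.


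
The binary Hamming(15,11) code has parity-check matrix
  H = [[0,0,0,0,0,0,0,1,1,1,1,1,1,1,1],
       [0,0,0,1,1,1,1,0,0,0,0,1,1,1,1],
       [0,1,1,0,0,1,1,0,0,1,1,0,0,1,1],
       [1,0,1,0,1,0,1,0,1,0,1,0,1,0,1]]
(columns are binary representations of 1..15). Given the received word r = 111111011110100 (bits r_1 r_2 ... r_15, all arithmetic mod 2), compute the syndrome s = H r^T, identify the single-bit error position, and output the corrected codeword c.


s = (1, 0, 1, 0)^T, error position = 10, corrected codeword c = 111111011010100

Compute s = H r^T mod 2 one row at a time:
  s_1 = 1 + 1 + 1 + 1 + 0 + 1 + 0 + 0 = 5 ≡ 1 (mod 2).
  s_2 = 1 + 1 + 1 + 0 + 0 + 1 + 0 + 0 = 4 ≡ 0 (mod 2).
  s_3 = 1 + 1 + 1 + 0 + 1 + 1 + 0 + 0 = 5 ≡ 1 (mod 2).
  s_4 = 1 + 1 + 1 + 0 + 1 + 1 + 1 + 0 = 6 ≡ 0 (mod 2).
s = (1, 0, 1, 0)^T — this equals column 10 of H (binary 1010), so error is at position 10.
Correct: flip bit 10 of r = 111111011110100 to get c = 111111011010100.


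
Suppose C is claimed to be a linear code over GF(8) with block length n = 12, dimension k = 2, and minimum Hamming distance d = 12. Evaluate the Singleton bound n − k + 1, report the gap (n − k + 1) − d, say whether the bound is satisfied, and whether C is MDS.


Singleton RHS = n − k + 1 = 11, slack = -1, bound violated (no such code; not MDS).

Singleton bound: d ≤ n − k + 1.
Here n = 12, k = 2, so n − k + 1 = 11.
Given d = 12, check d ≤ 11: NO.
Slack = (n − k + 1) − d = -1.
The slack is negative: d = 12 exceeds n − k + 1 = 11 by 1, so the Singleton bound is violated and no linear [12, 2, 12]_8 code can exist. In particular it is not MDS (MDS requires d = n − k + 1 exactly).
Description: the claimed parameters are [12, 2, 12]_8; such a code would be impossible (violates the Singleton bound).


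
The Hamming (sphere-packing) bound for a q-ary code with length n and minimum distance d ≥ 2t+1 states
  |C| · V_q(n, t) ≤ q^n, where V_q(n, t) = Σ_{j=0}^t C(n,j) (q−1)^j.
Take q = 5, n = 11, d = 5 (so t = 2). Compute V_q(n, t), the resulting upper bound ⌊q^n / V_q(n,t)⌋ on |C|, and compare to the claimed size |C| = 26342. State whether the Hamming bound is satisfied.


V_q(n, t) = 925, q^n = 48828125, Hamming bound = 52787, |C| = 26342 ≤ bound (satisfied).

Step 1: Compute V_q(n, t) = Σ_{j=0}^2 C(n, j) (q−1)^j.
  j = 0: C(11,0)·(4)^0 = 1·1 = 1.
  j = 1: C(11,1)·(4)^1 = 11·4 = 44.
  j = 2: C(11,2)·(4)^2 = 55·16 = 880.
  V_q(n, t) = 1 + 44 + 880 = 925.
Step 2: q^n = 5^11 = 48828125.
Step 3: Hamming bound ⌊q^n / V_q(n,t)⌋ = ⌊48828125/925⌋ = 52787.
Step 4: Compare |C| = 26342 to 52787: satisfied.
The claimed |C| lies below the Hamming bound.


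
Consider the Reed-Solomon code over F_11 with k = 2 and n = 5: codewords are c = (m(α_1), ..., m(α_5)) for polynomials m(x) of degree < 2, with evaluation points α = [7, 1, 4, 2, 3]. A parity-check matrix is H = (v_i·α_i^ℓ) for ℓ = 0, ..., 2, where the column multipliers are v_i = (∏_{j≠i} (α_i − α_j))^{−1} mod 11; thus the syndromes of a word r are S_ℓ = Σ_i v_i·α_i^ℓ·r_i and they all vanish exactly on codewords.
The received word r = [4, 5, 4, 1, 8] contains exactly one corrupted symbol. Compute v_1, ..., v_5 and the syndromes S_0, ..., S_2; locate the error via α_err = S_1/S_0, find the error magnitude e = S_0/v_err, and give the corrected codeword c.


S = (7, 5, 2), error at position 1, error magnitude e = 1, c = [3, 5, 4, 1, 8].

Step 1: column multipliers v_i = (∏_{j≠i}(α_i − α_j))^{−1} mod 11.
  i = 1 (α = 7): (7−1)(7−4)(7−2)(7−3) = 6·3·5·4 = 360 ≡ 8, so v_1 = 8^{−1} = 7 (mod 11).
  i = 2 (α = 1): (1−7)(1−4)(1−2)(1−3) = (−6)·(−3)·(−1)·(−2) = 36 ≡ 3, so v_2 = 3^{−1} = 4 (mod 11).
  i = 3 (α = 4): (4−7)(4−1)(4−2)(4−3) = (−3)·3·2·1 = −18 ≡ 4, so v_3 = 4^{−1} = 3 (mod 11).
  i = 4 (α = 2): (2−7)(2−1)(2−4)(2−3) = (−5)·1·(−2)·(−1) = −10 ≡ 1, so v_4 = 1^{−1} = 1 (mod 11).
  i = 5 (α = 3): (3−7)(3−1)(3−4)(3−2) = (−4)·2·(−1)·1 = 8 ≡ 8, so v_5 = 8^{−1} = 7 (mod 11).
  v = [7, 4, 3, 1, 7].
Step 2: syndromes of r = [4, 5, 4, 1, 8] (all sums mod 11).
  S_0 = Σ v_i r_i = 7·4 + 4·5 + 3·4 + 1·1 + 7·8 = 117 ≡ 7.
  S_1 = Σ v_i α_i r_i = 7·7·4 + 4·1·5 + 3·4·4 + 1·2·1 + 7·3·8 = 434 ≡ 5.
  α_i^2 mod 11 = [5, 1, 5, 4, 9].
  S_2 = Σ v_i α_i^2 r_i = 7·5·4 + 4·1·5 + 3·5·4 + 1·4·1 + 7·9·8 = 728 ≡ 2.
  S = (7, 5, 2) ≠ 0, so r is not a codeword (an error is present).
Step 3: locate the error. For a single error e at position i, S_ℓ = v_i·e·α_i^ℓ, so α_err = S_1/S_0.
  S_0^{−1} = 7^{−1} = 8 (mod 11), so α_err = 5·8 = 40 ≡ 7 = α_1. Error position i = 1.
  Consistency check: S_2/S_1 = 2·9 = 18 ≡ 7 = α_err ✓ (single-error assumption holds).
Step 4: error magnitude e = S_0/v_1 = S_0·∏_{j≠1}(α_1 − α_j) = 7·8 = 56 ≡ 1 (mod 11).
Step 5: correct position 1: c_1 = r_1 − e = 4 − 1 ≡ 3 (mod 11). Hence c = [3, 5, 4, 1, 8].
  Check: interpolating c through the α_i gives m(x) = 9 + 7·x (degree < 2) with m(α_i) = c_i for every i, so c is indeed a codeword.


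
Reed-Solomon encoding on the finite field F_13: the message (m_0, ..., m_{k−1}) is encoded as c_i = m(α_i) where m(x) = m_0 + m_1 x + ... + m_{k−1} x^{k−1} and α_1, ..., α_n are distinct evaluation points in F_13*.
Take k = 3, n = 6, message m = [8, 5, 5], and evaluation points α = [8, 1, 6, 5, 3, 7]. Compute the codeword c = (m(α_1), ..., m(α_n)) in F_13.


c = [4, 5, 10, 2, 3, 2]

Message polynomial: m(x) = 8 + 5·x + 5·x^2 (mod 13).
For each evaluation point α_i, compute m(α_i) mod 13:
  α_1 = 8: Horner steps 5 → 6 → 4, so m(8) = 4.
  α_2 = 1: Horner steps 5 → 10 → 5, so m(1) = 5.
  α_3 = 6: Horner steps 5 → 9 → 10, so m(6) = 10.
  α_4 = 5: Horner steps 5 → 4 → 2, so m(5) = 2.
  α_5 = 3: Horner steps 5 → 7 → 3, so m(3) = 3.
  α_6 = 7: Horner steps 5 → 1 → 2, so m(7) = 2.
Codeword c = [4, 5, 10, 2, 3, 2] ∈ F_13^6.


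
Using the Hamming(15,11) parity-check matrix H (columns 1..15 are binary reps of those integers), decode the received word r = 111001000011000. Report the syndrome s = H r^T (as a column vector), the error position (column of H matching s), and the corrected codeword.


s = (0, 0, 0, 1)^T, error position = 1, corrected codeword c = 011001000011000

Compute s = H r^T mod 2 one row at a time:
  s_1 = 0 + 0 + 0 + 1 + 1 + 0 + 0 + 0 = 2 ≡ 0 (mod 2).
  s_2 = 0 + 0 + 1 + 0 + 1 + 0 + 0 + 0 = 2 ≡ 0 (mod 2).
  s_3 = 1 + 1 + 1 + 0 + 0 + 1 + 0 + 0 = 4 ≡ 0 (mod 2).
  s_4 = 1 + 1 + 0 + 0 + 0 + 1 + 0 + 0 = 3 ≡ 1 (mod 2).
s = (0, 0, 0, 1)^T — this equals column 1 of H (binary 0001), so error is at position 1.
Correct: flip bit 1 of r = 111001000011000 to get c = 011001000011000.


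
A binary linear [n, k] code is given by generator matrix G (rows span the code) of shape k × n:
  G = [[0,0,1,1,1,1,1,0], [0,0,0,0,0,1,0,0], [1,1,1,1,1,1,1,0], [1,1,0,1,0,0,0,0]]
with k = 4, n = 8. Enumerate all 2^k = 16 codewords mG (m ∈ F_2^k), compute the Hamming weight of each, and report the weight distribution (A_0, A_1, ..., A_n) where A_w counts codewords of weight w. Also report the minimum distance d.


Weight distribution: A_0 = 1, A_1 = 2, A_2 = 2, A_3 = 3, A_4 = 3, A_5 = 2, A_6 = 2, A_7 = 1. Minimum distance d = 1.

Enumerate all 2^4 = 16 messages m ∈ F_2^4.
For each, compute codeword c = mG in F_2^8, then tally its weight.
  m = 0000 → c = 00000000, weight = 0.
  m = 1000 → c = 00111110, weight = 5.
  m = 0100 → c = 00000100, weight = 1.
  m = 1100 → c = 00111010, weight = 4.
  m = 0010 → c = 11111110, weight = 7.
  m = 1010 → c = 11000000, weight = 2.
  m = 0110 → c = 11111010, weight = 6.
  m = 1110 → c = 11000100, weight = 3.
  m = 0001 → c = 11010000, weight = 3.
  m = 1001 → c = 11101110, weight = 6.
  m = 0101 → c = 11010100, weight = 4.
  m = 1101 → c = 11101010, weight = 5.
  m = 0011 → c = 00101110, weight = 4.
  m = 1011 → c = 00010000, weight = 1.
  m = 0111 → c = 00101010, weight = 3.
  m = 1111 → c = 00010100, weight = 2.
Tally weights:
  weight 0: 1 codewords.
  weight 1: 2 codewords.
  weight 2: 2 codewords.
  weight 3: 3 codewords.
  weight 4: 3 codewords.
  weight 5: 2 codewords.
  weight 6: 2 codewords.
  weight 7: 1 codewords.
Minimum distance d = smallest w > 0 with A_w > 0 = 1.
Sanity: Σ A_w = 16 = 2^4 = 16 ✓.


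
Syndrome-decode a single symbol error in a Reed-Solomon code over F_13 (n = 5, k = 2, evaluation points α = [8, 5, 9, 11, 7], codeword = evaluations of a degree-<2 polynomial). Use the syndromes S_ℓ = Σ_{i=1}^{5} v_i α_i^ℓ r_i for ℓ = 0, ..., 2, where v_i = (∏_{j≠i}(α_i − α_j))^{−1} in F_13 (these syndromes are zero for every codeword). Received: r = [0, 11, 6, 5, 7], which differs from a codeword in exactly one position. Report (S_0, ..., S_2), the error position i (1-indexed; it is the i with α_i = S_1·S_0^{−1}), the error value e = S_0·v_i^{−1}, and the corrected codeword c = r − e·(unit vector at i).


S = (3, 2, 10), error at position 2, error magnitude e = 3, c = [0, 8, 6, 5, 7].

Step 1: column multipliers v_i = (∏_{j≠i}(α_i − α_j))^{−1} mod 13.
  i = 1 (α = 8): (8−5)(8−9)(8−11)(8−7) = 3·(−1)·(−3)·1 = 9 ≡ 9, so v_1 = 9^{−1} = 3 (mod 13).
  i = 2 (α = 5): (5−8)(5−9)(5−11)(5−7) = (−3)·(−4)·(−6)·(−2) = 144 ≡ 1, so v_2 = 1^{−1} = 1 (mod 13).
  i = 3 (α = 9): (9−8)(9−5)(9−11)(9−7) = 1·4·(−2)·2 = −16 ≡ 10, so v_3 = 10^{−1} = 4 (mod 13).
  i = 4 (α = 11): (11−8)(11−5)(11−9)(11−7) = 3·6·2·4 = 144 ≡ 1, so v_4 = 1^{−1} = 1 (mod 13).
  i = 5 (α = 7): (7−8)(7−5)(7−9)(7−11) = (−1)·2·(−2)·(−4) = −16 ≡ 10, so v_5 = 10^{−1} = 4 (mod 13).
  v = [3, 1, 4, 1, 4].
Step 2: syndromes of r = [0, 11, 6, 5, 7] (all sums mod 13).
  S_0 = Σ v_i r_i = 3·0 + 1·11 + 4·6 + 1·5 + 4·7 = 68 ≡ 3.
  S_1 = Σ v_i α_i r_i = 3·8·0 + 1·5·11 + 4·9·6 + 1·11·5 + 4·7·7 = 522 ≡ 2.
  α_i^2 mod 13 = [12, 12, 3, 4, 10].
  S_2 = Σ v_i α_i^2 r_i = 3·12·0 + 1·12·11 + 4·3·6 + 1·4·5 + 4·10·7 = 504 ≡ 10.
  S = (3, 2, 10) ≠ 0, so r is not a codeword (an error is present).
Step 3: locate the error. For a single error e at position i, S_ℓ = v_i·e·α_i^ℓ, so α_err = S_1/S_0.
  S_0^{−1} = 3^{−1} = 9 (mod 13), so α_err = 2·9 = 18 ≡ 5 = α_2. Error position i = 2.
  Consistency check: S_2/S_1 = 10·7 = 70 ≡ 5 = α_err ✓ (single-error assumption holds).
Step 4: error magnitude e = S_0/v_2 = S_0·∏_{j≠2}(α_2 − α_j) = 3·1 = 3 ≡ 3 (mod 13).
Step 5: correct position 2: c_2 = r_2 − e = 11 − 3 ≡ 8 (mod 13). Hence c = [0, 8, 6, 5, 7].
  Check: interpolating c through the α_i gives m(x) = 4 + 6·x (degree < 2) with m(α_i) = c_i for every i, so c is indeed a codeword.


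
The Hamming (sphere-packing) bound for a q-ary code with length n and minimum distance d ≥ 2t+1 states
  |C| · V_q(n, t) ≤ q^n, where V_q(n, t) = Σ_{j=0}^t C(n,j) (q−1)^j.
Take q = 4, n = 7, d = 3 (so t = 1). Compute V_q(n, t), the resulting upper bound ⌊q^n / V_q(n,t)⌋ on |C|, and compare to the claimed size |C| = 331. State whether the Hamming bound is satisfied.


V_q(n, t) = 22, q^n = 16384, Hamming bound = 744, |C| = 331 ≤ bound (satisfied).

Step 1: Compute V_q(n, t) = Σ_{j=0}^1 C(n, j) (q−1)^j.
  j = 0: C(7,0)·(3)^0 = 1·1 = 1.
  j = 1: C(7,1)·(3)^1 = 7·3 = 21.
  V_q(n, t) = 1 + 21 = 22.
Step 2: q^n = 4^7 = 16384.
Step 3: Hamming bound ⌊q^n / V_q(n,t)⌋ = ⌊16384/22⌋ = 744.
Step 4: Compare |C| = 331 to 744: satisfied.
The claimed |C| lies below the Hamming bound.


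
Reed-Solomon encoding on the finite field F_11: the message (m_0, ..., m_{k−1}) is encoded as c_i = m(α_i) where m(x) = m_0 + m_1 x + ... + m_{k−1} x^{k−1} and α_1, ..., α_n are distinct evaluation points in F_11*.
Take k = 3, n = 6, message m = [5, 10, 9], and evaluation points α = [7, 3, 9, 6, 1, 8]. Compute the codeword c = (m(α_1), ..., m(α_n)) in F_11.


c = [10, 6, 10, 4, 2, 1]

Message polynomial: m(x) = 5 + 10·x + 9·x^2 (mod 11).
For each evaluation point α_i, compute m(α_i) mod 11:
  α_1 = 7: Horner steps 9 → 7 → 10, so m(7) = 10.
  α_2 = 3: Horner steps 9 → 4 → 6, so m(3) = 6.
  α_3 = 9: Horner steps 9 → 3 → 10, so m(9) = 10.
  α_4 = 6: Horner steps 9 → 9 → 4, so m(6) = 4.
  α_5 = 1: Horner steps 9 → 8 → 2, so m(1) = 2.
  α_6 = 8: Horner steps 9 → 5 → 1, so m(8) = 1.
Codeword c = [10, 6, 10, 4, 2, 1] ∈ F_11^6.


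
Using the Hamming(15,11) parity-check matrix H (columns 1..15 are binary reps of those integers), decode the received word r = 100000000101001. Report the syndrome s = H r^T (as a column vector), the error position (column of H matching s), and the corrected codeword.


s = (1, 0, 0, 0)^T, error position = 8, corrected codeword c = 100000010101001

Compute s = H r^T mod 2 one row at a time:
  s_1 = 0 + 0 + 1 + 0 + 1 + 0 + 0 + 1 = 3 ≡ 1 (mod 2).
  s_2 = 0 + 0 + 0 + 0 + 1 + 0 + 0 + 1 = 2 ≡ 0 (mod 2).
  s_3 = 0 + 0 + 0 + 0 + 1 + 0 + 0 + 1 = 2 ≡ 0 (mod 2).
  s_4 = 1 + 0 + 0 + 0 + 0 + 0 + 0 + 1 = 2 ≡ 0 (mod 2).
s = (1, 0, 0, 0)^T — this equals column 8 of H (binary 1000), so error is at position 8.
Correct: flip bit 8 of r = 100000000101001 to get c = 100000010101001.


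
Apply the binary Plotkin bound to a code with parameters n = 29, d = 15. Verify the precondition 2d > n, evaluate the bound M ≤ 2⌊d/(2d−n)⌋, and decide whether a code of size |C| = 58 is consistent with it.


Plotkin bound M ≤ 30; given |C| = 58 > bound (violated).

Check applicability: 2d = 30, n = 29.
2d − n = 1 > 0, so Plotkin applies.
Compute d/(2d−n) = 15/1 ≈ 15.0000.
⌊d/(2d−n)⌋ = 15.
Plotkin bound: M ≤ 2·15 = 30.
Given |C| = 58, check: VIOLATED.
This |C| is above the Plotkin bound, so no binary code with n = 29, d = 15 and 58 codewords exists.


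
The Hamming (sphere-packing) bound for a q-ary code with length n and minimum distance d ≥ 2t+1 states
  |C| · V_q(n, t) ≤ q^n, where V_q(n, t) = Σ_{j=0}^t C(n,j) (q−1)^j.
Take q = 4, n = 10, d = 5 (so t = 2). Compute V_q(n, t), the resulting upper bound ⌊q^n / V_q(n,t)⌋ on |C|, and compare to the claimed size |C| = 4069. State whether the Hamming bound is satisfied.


V_q(n, t) = 436, q^n = 1048576, Hamming bound = 2404, |C| = 4069 > bound (violated).

Step 1: Compute V_q(n, t) = Σ_{j=0}^2 C(n, j) (q−1)^j.
  j = 0: C(10,0)·(3)^0 = 1·1 = 1.
  j = 1: C(10,1)·(3)^1 = 10·3 = 30.
  j = 2: C(10,2)·(3)^2 = 45·9 = 405.
  V_q(n, t) = 1 + 30 + 405 = 436.
Step 2: q^n = 4^10 = 1048576.
Step 3: Hamming bound ⌊q^n / V_q(n,t)⌋ = ⌊1048576/436⌋ = 2404.
Step 4: Compare |C| = 4069 to 2404: violated.
The claimed |C| lies above the Hamming bound, so no 4-ary code of length 10 with d ≥ 5 can have 4069 codewords.


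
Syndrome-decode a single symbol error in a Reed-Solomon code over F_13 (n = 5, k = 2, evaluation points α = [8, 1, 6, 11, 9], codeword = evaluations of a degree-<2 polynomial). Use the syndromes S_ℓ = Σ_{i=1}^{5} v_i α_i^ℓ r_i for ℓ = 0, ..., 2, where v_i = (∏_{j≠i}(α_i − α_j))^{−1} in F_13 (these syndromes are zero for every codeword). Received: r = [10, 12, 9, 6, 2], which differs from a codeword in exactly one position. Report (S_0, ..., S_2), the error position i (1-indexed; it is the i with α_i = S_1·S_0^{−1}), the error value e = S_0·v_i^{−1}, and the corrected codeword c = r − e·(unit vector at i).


S = (12, 5, 1), error at position 1, error magnitude e = 10, c = [0, 12, 9, 6, 2].

Step 1: column multipliers v_i = (∏_{j≠i}(α_i − α_j))^{−1} mod 13.
  i = 1 (α = 8): (8−1)(8−6)(8−11)(8−9) = 7·2·(−3)·(−1) = 42 ≡ 3, so v_1 = 3^{−1} = 9 (mod 13).
  i = 2 (α = 1): (1−8)(1−6)(1−11)(1−9) = (−7)·(−5)·(−10)·(−8) = 2800 ≡ 5, so v_2 = 5^{−1} = 8 (mod 13).
  i = 3 (α = 6): (6−8)(6−1)(6−11)(6−9) = (−2)·5·(−5)·(−3) = −150 ≡ 6, so v_3 = 6^{−1} = 11 (mod 13).
  i = 4 (α = 11): (11−8)(11−1)(11−6)(11−9) = 3·10·5·2 = 300 ≡ 1, so v_4 = 1^{−1} = 1 (mod 13).
  i = 5 (α = 9): (9−8)(9−1)(9−6)(9−11) = 1·8·3·(−2) = −48 ≡ 4, so v_5 = 4^{−1} = 10 (mod 13).
  v = [9, 8, 11, 1, 10].
Step 2: syndromes of r = [10, 12, 9, 6, 2] (all sums mod 13).
  S_0 = Σ v_i r_i = 9·10 + 8·12 + 11·9 + 1·6 + 10·2 = 311 ≡ 12.
  S_1 = Σ v_i α_i r_i = 9·8·10 + 8·1·12 + 11·6·9 + 1·11·6 + 10·9·2 = 1656 ≡ 5.
  α_i^2 mod 13 = [12, 1, 10, 4, 3].
  S_2 = Σ v_i α_i^2 r_i = 9·12·10 + 8·1·12 + 11·10·9 + 1·4·6 + 10·3·2 = 2250 ≡ 1.
  S = (12, 5, 1) ≠ 0, so r is not a codeword (an error is present).
Step 3: locate the error. For a single error e at position i, S_ℓ = v_i·e·α_i^ℓ, so α_err = S_1/S_0.
  S_0^{−1} = 12^{−1} = 12 (mod 13), so α_err = 5·12 = 60 ≡ 8 = α_1. Error position i = 1.
  Consistency check: S_2/S_1 = 1·8 = 8 ≡ 8 = α_err ✓ (single-error assumption holds).
Step 4: error magnitude e = S_0/v_1 = S_0·∏_{j≠1}(α_1 − α_j) = 12·3 = 36 ≡ 10 (mod 13).
Step 5: correct position 1: c_1 = r_1 − e = 10 − 10 ≡ 0 (mod 13). Hence c = [0, 12, 9, 6, 2].
  Check: interpolating c through the α_i gives m(x) = 10 + 2·x (degree < 2) with m(α_i) = c_i for every i, so c is indeed a codeword.


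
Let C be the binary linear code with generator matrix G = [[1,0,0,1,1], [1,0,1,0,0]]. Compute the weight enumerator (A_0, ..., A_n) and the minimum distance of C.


Weight distribution: A_0 = 1, A_2 = 1, A_3 = 2. Minimum distance d = 2.

Enumerate all 2^2 = 4 messages m ∈ F_2^2.
For each, compute codeword c = mG in F_2^5, then tally its weight.
  m = 00 → c = 00000, weight = 0.
  m = 10 → c = 10011, weight = 3.
  m = 01 → c = 10100, weight = 2.
  m = 11 → c = 00111, weight = 3.
Tally weights:
  weight 0: 1 codewords.
  weight 2: 1 codewords.
  weight 3: 2 codewords.
Minimum distance d = smallest w > 0 with A_w > 0 = 2.
Sanity: Σ A_w = 4 = 2^2 = 4 ✓.


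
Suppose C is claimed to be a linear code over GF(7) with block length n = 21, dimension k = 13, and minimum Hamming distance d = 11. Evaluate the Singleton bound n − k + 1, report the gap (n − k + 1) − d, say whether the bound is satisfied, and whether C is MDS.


Singleton RHS = n − k + 1 = 9, slack = -2, bound violated (no such code; not MDS).

Singleton bound: d ≤ n − k + 1.
Here n = 21, k = 13, so n − k + 1 = 9.
Given d = 11, check d ≤ 9: NO.
Slack = (n − k + 1) − d = -2.
The slack is negative: d = 11 exceeds n − k + 1 = 9 by 2, so the Singleton bound is violated and no linear [21, 13, 11]_7 code can exist. In particular it is not MDS (MDS requires d = n − k + 1 exactly).
Description: the claimed parameters are [21, 13, 11]_7; such a code would be impossible (violates the Singleton bound).


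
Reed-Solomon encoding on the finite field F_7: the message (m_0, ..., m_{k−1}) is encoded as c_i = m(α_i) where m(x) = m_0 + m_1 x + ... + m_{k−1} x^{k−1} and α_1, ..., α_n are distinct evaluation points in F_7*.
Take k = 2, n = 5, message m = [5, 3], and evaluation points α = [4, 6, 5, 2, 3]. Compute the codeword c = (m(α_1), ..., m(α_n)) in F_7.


c = [3, 2, 6, 4, 0]

Message polynomial: m(x) = 5 + 3·x (mod 7).
For each evaluation point α_i, compute m(α_i) mod 7:
  α_1 = 4: Horner steps 3 → 3, so m(4) = 3.
  α_2 = 6: Horner steps 3 → 2, so m(6) = 2.
  α_3 = 5: Horner steps 3 → 6, so m(5) = 6.
  α_4 = 2: Horner steps 3 → 4, so m(2) = 4.
  α_5 = 3: Horner steps 3 → 0, so m(3) = 0.
Codeword c = [3, 2, 6, 4, 0] ∈ F_7^5.


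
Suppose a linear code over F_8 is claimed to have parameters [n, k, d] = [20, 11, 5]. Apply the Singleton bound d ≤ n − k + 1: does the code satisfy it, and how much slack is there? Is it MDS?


Singleton RHS = n − k + 1 = 10, slack = 5, bound satisfied, not MDS.

Singleton bound: d ≤ n − k + 1.
Here n = 20, k = 11, so n − k + 1 = 10.
Given d = 5, check d ≤ 10: YES.
Slack = (n − k + 1) − d = 5.
The code is NOT MDS (slack = 5 > 0).
Description: the claimed parameters are [20, 11, 5]_8; such a code would be non-MDS.


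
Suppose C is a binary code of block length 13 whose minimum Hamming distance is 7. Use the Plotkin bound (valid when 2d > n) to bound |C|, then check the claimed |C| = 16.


Plotkin bound M ≤ 14; given |C| = 16 > bound (violated).

Check applicability: 2d = 14, n = 13.
2d − n = 1 > 0, so Plotkin applies.
Compute d/(2d−n) = 7/1 ≈ 7.0000.
⌊d/(2d−n)⌋ = 7.
Plotkin bound: M ≤ 2·7 = 14.
Given |C| = 16, check: VIOLATED.
This |C| is above the Plotkin bound, so no binary code with n = 13, d = 7 and 16 codewords exists.


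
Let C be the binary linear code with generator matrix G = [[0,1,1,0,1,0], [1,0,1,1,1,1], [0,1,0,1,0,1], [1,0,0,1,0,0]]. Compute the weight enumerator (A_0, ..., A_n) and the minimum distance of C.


Weight distribution: A_0 = 1, A_1 = 2, A_2 = 2, A_3 = 4, A_4 = 5, A_5 = 2. Minimum distance d = 1.

Enumerate all 2^4 = 16 messages m ∈ F_2^4.
For each, compute codeword c = mG in F_2^6, then tally its weight.
  m = 0000 → c = 000000, weight = 0.
  m = 1000 → c = 011010, weight = 3.
  m = 0100 → c = 101111, weight = 5.
  m = 1100 → c = 110101, weight = 4.
  m = 0010 → c = 010101, weight = 3.
  m = 1010 → c = 001111, weight = 4.
  m = 0110 → c = 111010, weight = 4.
  m = 1110 → c = 100000, weight = 1.
  m = 0001 → c = 100100, weight = 2.
  m = 1001 → c = 111110, weight = 5.
  m = 0101 → c = 001011, weight = 3.
  m = 1101 → c = 010001, weight = 2.
  m = 0011 → c = 110001, weight = 3.
  m = 1011 → c = 101011, weight = 4.
  m = 0111 → c = 011110, weight = 4.
  m = 1111 → c = 000100, weight = 1.
Tally weights:
  weight 0: 1 codewords.
  weight 1: 2 codewords.
  weight 2: 2 codewords.
  weight 3: 4 codewords.
  weight 4: 5 codewords.
  weight 5: 2 codewords.
Minimum distance d = smallest w > 0 with A_w > 0 = 1.
Sanity: Σ A_w = 16 = 2^4 = 16 ✓.


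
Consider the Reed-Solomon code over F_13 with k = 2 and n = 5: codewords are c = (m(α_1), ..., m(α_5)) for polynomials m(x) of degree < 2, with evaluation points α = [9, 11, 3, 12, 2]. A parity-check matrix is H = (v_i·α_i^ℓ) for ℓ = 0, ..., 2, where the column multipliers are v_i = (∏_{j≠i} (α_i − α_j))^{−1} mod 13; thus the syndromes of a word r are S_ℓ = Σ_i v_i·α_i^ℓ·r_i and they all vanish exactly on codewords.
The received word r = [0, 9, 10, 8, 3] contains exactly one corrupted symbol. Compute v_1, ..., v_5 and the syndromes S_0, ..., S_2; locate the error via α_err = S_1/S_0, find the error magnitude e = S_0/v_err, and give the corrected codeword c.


S = (5, 3, 7), error at position 2, error magnitude e = 8, c = [0, 1, 10, 8, 3].

Step 1: column multipliers v_i = (∏_{j≠i}(α_i − α_j))^{−1} mod 13.
  i = 1 (α = 9): (9−11)(9−3)(9−12)(9−2) = (−2)·6·(−3)·7 = 252 ≡ 5, so v_1 = 5^{−1} = 8 (mod 13).
  i = 2 (α = 11): (11−9)(11−3)(11−12)(11−2) = 2·8·(−1)·9 = −144 ≡ 12, so v_2 = 12^{−1} = 12 (mod 13).
  i = 3 (α = 3): (3−9)(3−11)(3−12)(3−2) = (−6)·(−8)·(−9)·1 = −432 ≡ 10, so v_3 = 10^{−1} = 4 (mod 13).
  i = 4 (α = 12): (12−9)(12−11)(12−3)(12−2) = 3·1·9·10 = 270 ≡ 10, so v_4 = 10^{−1} = 4 (mod 13).
  i = 5 (α = 2): (2−9)(2−11)(2−3)(2−12) = (−7)·(−9)·(−1)·(−10) = 630 ≡ 6, so v_5 = 6^{−1} = 11 (mod 13).
  v = [8, 12, 4, 4, 11].
Step 2: syndromes of r = [0, 9, 10, 8, 3] (all sums mod 13).
  S_0 = Σ v_i r_i = 8·0 + 12·9 + 4·10 + 4·8 + 11·3 = 213 ≡ 5.
  S_1 = Σ v_i α_i r_i = 8·9·0 + 12·11·9 + 4·3·10 + 4·12·8 + 11·2·3 = 1758 ≡ 3.
  α_i^2 mod 13 = [3, 4, 9, 1, 4].
  S_2 = Σ v_i α_i^2 r_i = 8·3·0 + 12·4·9 + 4·9·10 + 4·1·8 + 11·4·3 = 956 ≡ 7.
  S = (5, 3, 7) ≠ 0, so r is not a codeword (an error is present).
Step 3: locate the error. For a single error e at position i, S_ℓ = v_i·e·α_i^ℓ, so α_err = S_1/S_0.
  S_0^{−1} = 5^{−1} = 8 (mod 13), so α_err = 3·8 = 24 ≡ 11 = α_2. Error position i = 2.
  Consistency check: S_2/S_1 = 7·9 = 63 ≡ 11 = α_err ✓ (single-error assumption holds).
Step 4: error magnitude e = S_0/v_2 = S_0·∏_{j≠2}(α_2 − α_j) = 5·12 = 60 ≡ 8 (mod 13).
Step 5: correct position 2: c_2 = r_2 − e = 9 − 8 ≡ 1 (mod 13). Hence c = [0, 1, 10, 8, 3].
  Check: interpolating c through the α_i gives m(x) = 2 + 7·x (degree < 2) with m(α_i) = c_i for every i, so c is indeed a codeword.


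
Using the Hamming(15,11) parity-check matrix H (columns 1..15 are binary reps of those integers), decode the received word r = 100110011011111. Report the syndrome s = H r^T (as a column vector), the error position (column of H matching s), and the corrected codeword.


s = (1, 0, 1, 0)^T, error position = 10, corrected codeword c = 100110011111111

Compute s = H r^T mod 2 one row at a time:
  s_1 = 1 + 1 + 0 + 1 + 1 + 1 + 1 + 1 = 7 ≡ 1 (mod 2).
  s_2 = 1 + 1 + 0 + 0 + 1 + 1 + 1 + 1 = 6 ≡ 0 (mod 2).
  s_3 = 0 + 0 + 0 + 0 + 0 + 1 + 1 + 1 = 3 ≡ 1 (mod 2).
  s_4 = 1 + 0 + 1 + 0 + 1 + 1 + 1 + 1 = 6 ≡ 0 (mod 2).
s = (1, 0, 1, 0)^T — this equals column 10 of H (binary 1010), so error is at position 10.
Correct: flip bit 10 of r = 100110011011111 to get c = 100110011111111.


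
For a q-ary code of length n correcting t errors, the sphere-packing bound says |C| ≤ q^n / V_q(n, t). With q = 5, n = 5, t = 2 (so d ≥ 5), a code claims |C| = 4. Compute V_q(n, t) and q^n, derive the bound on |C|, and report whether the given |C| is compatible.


V_q(n, t) = 181, q^n = 3125, Hamming bound = 17, |C| = 4 ≤ bound (satisfied).

Step 1: Compute V_q(n, t) = Σ_{j=0}^2 C(n, j) (q−1)^j.
  j = 0: C(5,0)·(4)^0 = 1·1 = 1.
  j = 1: C(5,1)·(4)^1 = 5·4 = 20.
  j = 2: C(5,2)·(4)^2 = 10·16 = 160.
  V_q(n, t) = 1 + 20 + 160 = 181.
Step 2: q^n = 5^5 = 3125.
Step 3: Hamming bound ⌊q^n / V_q(n,t)⌋ = ⌊3125/181⌋ = 17.
Step 4: Compare |C| = 4 to 17: satisfied.
The claimed |C| lies below the Hamming bound.


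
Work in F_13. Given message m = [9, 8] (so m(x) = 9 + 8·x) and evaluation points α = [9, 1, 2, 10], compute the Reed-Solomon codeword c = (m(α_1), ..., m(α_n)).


c = [3, 4, 12, 11]

Message polynomial: m(x) = 9 + 8·x (mod 13).
For each evaluation point α_i, compute m(α_i) mod 13:
  α_1 = 9: Horner steps 8 → 3, so m(9) = 3.
  α_2 = 1: Horner steps 8 → 4, so m(1) = 4.
  α_3 = 2: Horner steps 8 → 12, so m(2) = 12.
  α_4 = 10: Horner steps 8 → 11, so m(10) = 11.
Codeword c = [3, 4, 12, 11] ∈ F_13^4.


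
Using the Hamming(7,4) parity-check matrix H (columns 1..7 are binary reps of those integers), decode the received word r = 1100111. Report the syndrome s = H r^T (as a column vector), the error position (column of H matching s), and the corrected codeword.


s = (1, 1, 1)^T, error position = 7, corrected codeword c = 1100110

Compute s = H r^T mod 2 one row at a time:
  s_1 = 0 + 1 + 1 + 1 = 3 ≡ 1 (mod 2).
  s_2 = 1 + 0 + 1 + 1 = 3 ≡ 1 (mod 2).
  s_3 = 1 + 0 + 1 + 1 = 3 ≡ 1 (mod 2).
s = (1, 1, 1)^T — this equals column 7 of H (binary 111), so error is at position 7.
Correct: flip bit 7 of r = 1100111 to get c = 1100110.


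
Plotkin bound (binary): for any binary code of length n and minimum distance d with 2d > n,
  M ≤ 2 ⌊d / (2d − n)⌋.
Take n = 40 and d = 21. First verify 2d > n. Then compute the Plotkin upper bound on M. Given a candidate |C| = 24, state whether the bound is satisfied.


Plotkin bound M ≤ 20; given |C| = 24 > bound (violated).

Check applicability: 2d = 42, n = 40.
2d − n = 2 > 0, so Plotkin applies.
Compute d/(2d−n) = 21/2 ≈ 10.5000.
⌊d/(2d−n)⌋ = 10.
Plotkin bound: M ≤ 2·10 = 20.
Given |C| = 24, check: VIOLATED.
This |C| is above the Plotkin bound, so no binary code with n = 40, d = 21 and 24 codewords exists.


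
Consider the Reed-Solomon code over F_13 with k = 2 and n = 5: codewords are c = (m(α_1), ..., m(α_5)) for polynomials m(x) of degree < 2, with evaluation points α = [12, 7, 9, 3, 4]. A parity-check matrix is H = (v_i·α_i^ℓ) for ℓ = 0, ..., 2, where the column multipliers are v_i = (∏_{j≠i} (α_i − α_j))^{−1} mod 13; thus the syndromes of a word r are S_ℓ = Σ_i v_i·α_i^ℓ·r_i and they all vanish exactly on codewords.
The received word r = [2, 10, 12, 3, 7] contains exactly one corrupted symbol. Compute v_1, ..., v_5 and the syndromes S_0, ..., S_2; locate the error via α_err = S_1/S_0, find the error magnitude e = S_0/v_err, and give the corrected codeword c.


S = (11, 7, 8), error at position 4, error magnitude e = 10, c = [2, 10, 12, 6, 7].

Step 1: column multipliers v_i = (∏_{j≠i}(α_i − α_j))^{−1} mod 13.
  i = 1 (α = 12): (12−7)(12−9)(12−3)(12−4) = 5·3·9·8 = 1080 ≡ 1, so v_1 = 1^{−1} = 1 (mod 13).
  i = 2 (α = 7): (7−12)(7−9)(7−3)(7−4) = (−5)·(−2)·4·3 = 120 ≡ 3, so v_2 = 3^{−1} = 9 (mod 13).
  i = 3 (α = 9): (9−12)(9−7)(9−3)(9−4) = (−3)·2·6·5 = −180 ≡ 2, so v_3 = 2^{−1} = 7 (mod 13).
  i = 4 (α = 3): (3−12)(3−7)(3−9)(3−4) = (−9)·(−4)·(−6)·(−1) = 216 ≡ 8, so v_4 = 8^{−1} = 5 (mod 13).
  i = 5 (α = 4): (4−12)(4−7)(4−9)(4−3) = (−8)·(−3)·(−5)·1 = −120 ≡ 10, so v_5 = 10^{−1} = 4 (mod 13).
  v = [1, 9, 7, 5, 4].
Step 2: syndromes of r = [2, 10, 12, 3, 7] (all sums mod 13).
  S_0 = Σ v_i r_i = 1·2 + 9·10 + 7·12 + 5·3 + 4·7 = 219 ≡ 11.
  S_1 = Σ v_i α_i r_i = 1·12·2 + 9·7·10 + 7·9·12 + 5·3·3 + 4·4·7 = 1567 ≡ 7.
  α_i^2 mod 13 = [1, 10, 3, 9, 3].
  S_2 = Σ v_i α_i^2 r_i = 1·1·2 + 9·10·10 + 7·3·12 + 5·9·3 + 4·3·7 = 1373 ≡ 8.
  S = (11, 7, 8) ≠ 0, so r is not a codeword (an error is present).
Step 3: locate the error. For a single error e at position i, S_ℓ = v_i·e·α_i^ℓ, so α_err = S_1/S_0.
  S_0^{−1} = 11^{−1} = 6 (mod 13), so α_err = 7·6 = 42 ≡ 3 = α_4. Error position i = 4.
  Consistency check: S_2/S_1 = 8·2 = 16 ≡ 3 = α_err ✓ (single-error assumption holds).
Step 4: error magnitude e = S_0/v_4 = S_0·∏_{j≠4}(α_4 − α_j) = 11·8 = 88 ≡ 10 (mod 13).
Step 5: correct position 4: c_4 = r_4 − e = 3 − 10 ≡ 6 (mod 13). Hence c = [2, 10, 12, 6, 7].
  Check: interpolating c through the α_i gives m(x) = 3 + 1·x (degree < 2) with m(α_i) = c_i for every i, so c is indeed a codeword.
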